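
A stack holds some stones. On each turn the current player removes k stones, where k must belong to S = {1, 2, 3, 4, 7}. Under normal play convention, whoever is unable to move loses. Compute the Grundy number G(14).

4

G(0) = 0
G(1) = mex{0} = 1
G(2) = mex{1,0} = 2
G(3) = mex{2,1,0} = 3
G(4) = mex{3,2,1,0} = 4
G(5) = mex{4,3,2,1} = 0
G(6) = mex{0,4,3,2} = 1
G(7) = mex{1,0,4,3,0} = 2
G(8) = mex{2,1,0,4,1} = 3
G(9) = mex{3,2,1,0,2} = 4
G(10) = mex{4,3,2,1,3} = 0
G(11) = mex{0,4,3,2,4} = 1
G(12) = mex{1,0,4,3,0} = 2
G(13) = mex{2,1,0,4,1} = 3
G(14) = mex{3,2,1,0,2} = 4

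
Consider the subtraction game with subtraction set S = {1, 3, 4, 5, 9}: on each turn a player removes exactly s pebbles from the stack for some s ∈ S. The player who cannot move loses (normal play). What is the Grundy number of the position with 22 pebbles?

2

G(0) = 0
G(1) = mex{0} = 1
G(2) = mex{1} = 0
G(3) = mex{0,0} = 1
G(4) = mex{1,1,0} = 2
G(5) = mex{2,0,1,0} = 3
G(6) = mex{3,1,0,1} = 2
G(7) = mex{2,2,1,0} = 3
G(8) = mex{3,3,2,1} = 0
G(9) = mex{0,2,3,2,0} = 1
G(10) = mex{1,3,2,3,1} = 0
G(11) = mex{0,0,3,2,0} = 1
G(12) = mex{1,1,0,3,1} = 2
G(13) = mex{2,0,1,0,2} = 3
G(14) = mex{3,1,0,1,3} = 2
G(15) = mex{2,2,1,0,2} = 3
G(16) = mex{3,3,2,1,3} = 0
G(17) = mex{0,2,3,2,0} = 1
G(18) = mex{1,3,2,3,1} = 0
G(19) = mex{0,0,3,2,0} = 1
G(20) = mex{1,1,0,3,1} = 2
G(21) = mex{2,0,1,0,2} = 3
G(22) = mex{3,1,0,1,3} = 2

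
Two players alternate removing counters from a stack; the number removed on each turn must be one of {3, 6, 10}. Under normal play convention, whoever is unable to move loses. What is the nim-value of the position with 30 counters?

1

n :  0  1  2  3  4  5  6  7  8  9 10 11 12 13 14 15 16 17 18 19 20 21 22 23 24 25 26 27 28 29 30
G :  0  0  0  1  1  1  2  2  2  0  3  3  1  0  0  2  1  1  0  2  2  1  0  3  2  1  0  0  2  1  1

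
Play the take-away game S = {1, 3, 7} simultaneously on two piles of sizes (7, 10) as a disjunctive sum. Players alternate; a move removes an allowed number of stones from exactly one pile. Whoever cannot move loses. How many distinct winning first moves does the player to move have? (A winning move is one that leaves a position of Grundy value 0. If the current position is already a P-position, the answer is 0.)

6

All piles use S = {1, 3, 7}:
n :  0  1  2  3  4  5  6  7  8  9 10
G :  0  1  0  1  0  1  0  1  0  1  0
Pile A: G(7) = 1.
Pile B: G(10) = 0.
Combined Grundy value = 1 ⊕ 0 = 1.
A winning move leaves total XOR = 0, i.e. changes one component's Grundy value g to g ⊕ X where X is the current total.
Pile A: need g' = 1⊕1 = 0. Options: 7−1→G=0, 7−3→G=0, 7−7→G=0. Hits: 3.
Pile B: need g' = 0⊕1 = 1. Options: 10−1→G=1, 10−3→G=1, 10−7→G=1. Hits: 3.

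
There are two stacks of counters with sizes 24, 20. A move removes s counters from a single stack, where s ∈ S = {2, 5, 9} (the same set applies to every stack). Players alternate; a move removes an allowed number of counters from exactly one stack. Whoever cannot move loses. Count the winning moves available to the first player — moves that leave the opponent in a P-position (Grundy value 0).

0

All stacks use S = {2, 5, 9}:
n :  0  1  2  3  4  5  6  7  8  9 10 11 12 13 14 15 16 17 18 19 20 21 22 23 24
G :  0  0  1  1  0  2  1  0  0  1  1  0  2  1  0  0  1  1  0  2  1  0  0  1  1
Stack A: G(24) = 1.
Stack B: G(20) = 1.
Combined Grundy value = 1 ⊕ 1 = 0.
A winning move leaves total XOR = 0, i.e. changes one component's Grundy value g to g ⊕ X where X is the current total.
Stack A: target g' = 1⊕0 = 1, but every legal move changes the Grundy value (mex property), so 0 moves.
Stack B: target g' = 1⊕0 = 1, but every legal move changes the Grundy value (mex property), so 0 moves.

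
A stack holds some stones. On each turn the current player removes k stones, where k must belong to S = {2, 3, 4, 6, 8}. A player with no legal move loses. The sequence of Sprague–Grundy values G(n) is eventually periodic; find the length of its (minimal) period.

G(0) = 0
G(1) = mex{} = 0
G(2) = mex{0} = 1
G(3) = mex{0,0} = 1
G(4) = mex{1,0,0} = 2
G(5) = mex{1,1,0} = 2
G(6) = mex{2,1,1,0} = 3
G(7) = mex{2,2,1,0} = 3
G(8) = mex{3,2,2,1,0} = 4
G(9) = mex{3,3,2,1,0} = 4
G(10) = mex{4,3,3,2,1} = 0
G(11) = mex{4,4,3,2,1} = 0
G(12) = mex{0,4,4,3,2} = 1
G(13) = mex{0,0,4,3,2} = 1
G(14) = mex{1,0,0,4,3} = 2
G(15) = mex{1,1,0,4,3} = 2
G(16) = mex{2,1,1,0,4} = 3
G(17) = mex{2,2,1,0,4} = 3
G(18) = mex{3,2,2,1,0} = 4
G(19) = mex{3,3,2,1,0} = 4
G(20) = mex{4,3,3,2,1} = 0
G(21) = mex{4,4,3,2,1} = 0
G(n+10) = G(n) holds for n = 0,…,7 (a full window of length max(S) = 8), so the sequence is purely periodic with period 10.

10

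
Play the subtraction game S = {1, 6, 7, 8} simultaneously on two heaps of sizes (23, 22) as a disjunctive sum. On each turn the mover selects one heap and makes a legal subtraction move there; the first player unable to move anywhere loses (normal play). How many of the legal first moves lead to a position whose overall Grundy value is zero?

All heaps use S = {1, 6, 7, 8}:
G(0) = 0
G(1) = mex{0} = 1
G(2) = mex{1} = 0
G(3) = mex{0} = 1
G(4) = mex{1} = 0
G(5) = mex{0} = 1
G(6) = mex{1,0} = 2
G(7) = mex{2,1,0} = 3
G(8) = mex{3,0,1,0} = 2
G(9) = mex{2,1,0,1} = 3
G(10) = mex{3,0,1,0} = 2
G(11) = mex{2,1,0,1} = 3
G(12) = mex{3,2,1,0} = 4
G(13) = mex{4,3,2,1} = 0
G(14) = mex{0,2,3,2} = 1
G(15) = mex{1,3,2,3} = 0
G(16) = mex{0,2,3,2} = 1
G(17) = mex{1,3,2,3} = 0
G(18) = mex{0,4,3,2} = 1
G(19) = mex{1,0,4,3} = 2
G(20) = mex{2,1,0,4} = 3
G(21) = mex{3,0,1,0} = 2
G(22) = mex{2,1,0,1} = 3
G(23) = mex{3,0,1,0} = 2
Heap A: G(23) = 2.
Heap B: G(22) = 3.
Combined Grundy value = 2 ⊕ 3 = 1.
A winning move leaves total XOR = 0, i.e. changes one component's Grundy value g to g ⊕ X where X is the current total.
Heap A: need g' = 2⊕1 = 3. Options: 23−1→G=3, 23−6→G=0, 23−7→G=1, 23−8→G=0. Hits: 1.
Heap B: need g' = 3⊕1 = 2. Options: 22−1→G=2, 22−6→G=1, 22−7→G=0, 22−8→G=1. Hits: 1.

2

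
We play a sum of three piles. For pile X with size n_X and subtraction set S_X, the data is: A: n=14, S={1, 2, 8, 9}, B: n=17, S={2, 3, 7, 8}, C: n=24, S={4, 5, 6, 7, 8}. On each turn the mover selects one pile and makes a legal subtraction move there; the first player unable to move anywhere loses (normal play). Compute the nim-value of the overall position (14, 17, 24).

Pile A, S = {1, 2, 8, 9}:
n :  0  1  2  3  4  5  6  7  8  9 10 11 12 13 14
G :  0  1  2  0  1  2  0  1  2  3  0  1  2  0  1
G_A(14) = 1.
Pile B, S = {2, 3, 7, 8}:
n :  0  1  2  3  4  5  6  7  8  9 10 11 12 13 14 15 16 17
G :  0  0  1  1  2  0  0  1  1  2  0  0  1  1  2  0  0  1
G_B(17) = 1.
Pile C, S = {4, 5, 6, 7, 8}:
G(0) = 0
G(1) = mex{} = 0
G(2) = mex{} = 0
G(3) = mex{} = 0
G(4) = mex{0} = 1
G(5) = mex{0,0} = 1
G(6) = mex{0,0,0} = 1
G(7) = mex{0,0,0,0} = 1
G(8) = mex{1,0,0,0,0} = 2
G(9) = mex{1,1,0,0,0} = 2
G(10) = mex{1,1,1,0,0} = 2
G(11) = mex{1,1,1,1,0} = 2
G(12) = mex{2,1,1,1,1} = 0
G(13) = mex{2,2,1,1,1} = 0
G(14) = mex{2,2,2,1,1} = 0
G(15) = mex{2,2,2,2,1} = 0
G(16) = mex{0,2,2,2,2} = 1
G(17) = mex{0,0,2,2,2} = 1
G(18) = mex{0,0,0,2,2} = 1
G(19) = mex{0,0,0,0,2} = 1
G(20) = mex{1,0,0,0,0} = 2
G(21) = mex{1,1,0,0,0} = 2
G(22) = mex{1,1,1,0,0} = 2
G(23) = mex{1,1,1,1,0} = 2
G(24) = mex{2,1,1,1,1} = 0
G_C(24) = 0.
Combined Grundy value = 1 ⊕ 1 ⊕ 0 = 0.

0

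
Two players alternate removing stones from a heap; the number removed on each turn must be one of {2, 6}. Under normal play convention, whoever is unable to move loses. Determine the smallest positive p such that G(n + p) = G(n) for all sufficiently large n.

4

G(0) = 0
G(1) = mex{} = 0
G(2) = mex{0} = 1
G(3) = mex{0} = 1
G(4) = mex{1} = 0
G(5) = mex{1} = 0
G(6) = mex{0,0} = 1
G(7) = mex{0,0} = 1
G(8) = mex{1,1} = 0
G(9) = mex{1,1} = 0
G(10) = mex{0,0} = 1
G(11) = mex{0,0} = 1
G(12) = mex{1,1} = 0
G(13) = mex{1,1} = 0
G(14) = mex{0,0} = 1
G(n+4) = G(n) holds for n = 0,…,5 (a full window of length max(S) = 6), so the sequence is purely periodic with period 4.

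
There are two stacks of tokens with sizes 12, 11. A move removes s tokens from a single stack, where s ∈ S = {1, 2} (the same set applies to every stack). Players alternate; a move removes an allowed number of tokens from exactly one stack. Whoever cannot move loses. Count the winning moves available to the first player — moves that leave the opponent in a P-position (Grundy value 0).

All stacks use S = {1, 2}:
G(0) = 0
G(1) = mex{0} = 1
G(2) = mex{1,0} = 2
G(3) = mex{2,1} = 0
G(4) = mex{0,2} = 1
G(5) = mex{1,0} = 2
G(6) = mex{2,1} = 0
G(7) = mex{0,2} = 1
G(8) = mex{1,0} = 2
G(9) = mex{2,1} = 0
G(10) = mex{0,2} = 1
G(11) = mex{1,0} = 2
G(12) = mex{2,1} = 0
Stack A: G(12) = 0.
Stack B: G(11) = 2.
Combined Grundy value = 0 ⊕ 2 = 2.
A winning move leaves total XOR = 0, i.e. changes one component's Grundy value g to g ⊕ X where X is the current total.
Stack A: need g' = 0⊕2 = 2. Options: 12−1→G=2, 12−2→G=1. Hits: 1.
Stack B: need g' = 2⊕2 = 0. Options: 11−1→G=1, 11−2→G=0. Hits: 1.

2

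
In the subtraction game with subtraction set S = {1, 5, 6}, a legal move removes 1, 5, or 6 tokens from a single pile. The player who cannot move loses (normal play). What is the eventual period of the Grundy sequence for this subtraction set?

11

G(0) = 0
G(1) = mex{0} = 1
G(2) = mex{1} = 0
G(3) = mex{0} = 1
G(4) = mex{1} = 0
G(5) = mex{0,0} = 1
G(6) = mex{1,1,0} = 2
G(7) = mex{2,0,1} = 3
G(8) = mex{3,1,0} = 2
G(9) = mex{2,0,1} = 3
G(10) = mex{3,1,0} = 2
G(11) = mex{2,2,1} = 0
G(12) = mex{0,3,2} = 1
G(13) = mex{1,2,3} = 0
G(14) = mex{0,3,2} = 1
G(15) = mex{1,2,3} = 0
G(16) = mex{0,0,2} = 1
G(17) = mex{1,1,0} = 2
G(18) = mex{2,0,1} = 3
G(19) = mex{3,1,0} = 2
G(20) = mex{2,0,1} = 3
G(21) = mex{3,1,0} = 2
G(22) = mex{2,2,1} = 0
G(23) = mex{0,3,2} = 1
G(n+11) = G(n) holds for n = 0,…,5 (a full window of length max(S) = 6), so the sequence is purely periodic with period 11.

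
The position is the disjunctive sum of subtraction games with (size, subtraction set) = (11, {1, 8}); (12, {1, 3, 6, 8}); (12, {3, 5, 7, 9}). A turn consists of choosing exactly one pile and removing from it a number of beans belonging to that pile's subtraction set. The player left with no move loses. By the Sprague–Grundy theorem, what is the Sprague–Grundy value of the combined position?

Pile A, S = {1, 8}:
G(0) = 0
G(1) = mex{0} = 1
G(2) = mex{1} = 0
G(3) = mex{0} = 1
G(4) = mex{1} = 0
G(5) = mex{0} = 1
G(6) = mex{1} = 0
G(7) = mex{0} = 1
G(8) = mex{1,0} = 2
G(9) = mex{2,1} = 0
G(10) = mex{0,0} = 1
G(11) = mex{1,1} = 0
G_A(11) = 0.
Pile B, S = {1, 3, 6, 8}:
G(0) = 0
G(1) = mex{0} = 1
G(2) = mex{1} = 0
G(3) = mex{0,0} = 1
G(4) = mex{1,1} = 0
G(5) = mex{0,0} = 1
G(6) = mex{1,1,0} = 2
G(7) = mex{2,0,1} = 3
G(8) = mex{3,1,0,0} = 2
G(9) = mex{2,2,1,1} = 0
G(10) = mex{0,3,0,0} = 1
G(11) = mex{1,2,1,1} = 0
G(12) = mex{0,0,2,0} = 1
G_B(12) = 1.
Pile C, S = {3, 5, 7, 9}:
G(0) = 0
G(1) = mex{} = 0
G(2) = mex{} = 0
G(3) = mex{0} = 1
G(4) = mex{0} = 1
G(5) = mex{0,0} = 1
G(6) = mex{1,0} = 2
G(7) = mex{1,0,0} = 2
G(8) = mex{1,1,0} = 2
G(9) = mex{2,1,0,0} = 3
G(10) = mex{2,1,1,0} = 3
G(11) = mex{2,2,1,0} = 3
G(12) = mex{3,2,1,1} = 0
G_C(12) = 0.
Combined Grundy value = 0 ⊕ 1 ⊕ 0 = 1.

1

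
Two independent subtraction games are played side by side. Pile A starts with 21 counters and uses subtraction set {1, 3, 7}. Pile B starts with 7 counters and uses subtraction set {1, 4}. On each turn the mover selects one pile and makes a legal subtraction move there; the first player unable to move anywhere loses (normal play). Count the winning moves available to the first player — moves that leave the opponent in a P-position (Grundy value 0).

Pile A, S = {1, 3, 7}:
G(0) = 0
G(1) = mex{0} = 1
G(2) = mex{1} = 0
G(3) = mex{0,0} = 1
G(4) = mex{1,1} = 0
G(5) = mex{0,0} = 1
G(6) = mex{1,1} = 0
G(7) = mex{0,0,0} = 1
G(8) = mex{1,1,1} = 0
G(9) = mex{0,0,0} = 1
G(10) = mex{1,1,1} = 0
G(11) = mex{0,0,0} = 1
G(12) = mex{1,1,1} = 0
G(13) = mex{0,0,0} = 1
G(14) = mex{1,1,1} = 0
G(15) = mex{0,0,0} = 1
G(16) = mex{1,1,1} = 0
G(17) = mex{0,0,0} = 1
G(18) = mex{1,1,1} = 0
G(19) = mex{0,0,0} = 1
G(20) = mex{1,1,1} = 0
G(21) = mex{0,0,0} = 1
G_A(21) = 1.
Pile B, S = {1, 4}:
n : 0 1 2 3 4 5 6 7
G : 0 1 0 1 2 0 1 0
G_B(7) = 0.
Combined Grundy value = 1 ⊕ 0 = 1.
A winning move leaves total XOR = 0, i.e. changes one component's Grundy value g to g ⊕ X where X is the current total.
Pile A: need g' = 1⊕1 = 0. Options: 21−1→G=0, 21−3→G=0, 21−7→G=0. Hits: 3.
Pile B: need g' = 0⊕1 = 1. Options: 7−1→G=1, 7−4→G=1. Hits: 2.

5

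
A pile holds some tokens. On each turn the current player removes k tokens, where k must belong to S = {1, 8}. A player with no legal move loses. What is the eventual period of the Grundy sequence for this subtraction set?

n :  0  1  2  3  4  5  6  7  8  9 10 11 12 13 14 15 16 17 18 19
G :  0  1  0  1  0  1  0  1  2  0  1  0  1  0  1  0  1  2  0  1
G(n+9) = G(n) holds for n = 0,…,7 (a full window of length max(S) = 8), so the sequence is purely periodic with period 9.

9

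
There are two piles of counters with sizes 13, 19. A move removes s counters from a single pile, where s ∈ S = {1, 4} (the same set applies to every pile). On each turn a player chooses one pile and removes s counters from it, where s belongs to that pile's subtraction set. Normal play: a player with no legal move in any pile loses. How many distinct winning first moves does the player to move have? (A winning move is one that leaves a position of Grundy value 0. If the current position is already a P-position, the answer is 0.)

All piles use S = {1, 4}:
n :  0  1  2  3  4  5  6  7  8  9 10 11 12 13 14 15 16 17 18 19
G :  0  1  0  1  2  0  1  0  1  2  0  1  0  1  2  0  1  0  1  2
Pile A: G(13) = 1.
Pile B: G(19) = 2.
Combined Grundy value = 1 ⊕ 2 = 3.
A winning move leaves total XOR = 0, i.e. changes one component's Grundy value g to g ⊕ X where X is the current total.
Pile A: need g' = 1⊕3 = 2. Options: 13−1→G=0, 13−4→G=2. Hits: 1.
Pile B: need g' = 2⊕3 = 1. Options: 19−1→G=1, 19−4→G=0. Hits: 1.

2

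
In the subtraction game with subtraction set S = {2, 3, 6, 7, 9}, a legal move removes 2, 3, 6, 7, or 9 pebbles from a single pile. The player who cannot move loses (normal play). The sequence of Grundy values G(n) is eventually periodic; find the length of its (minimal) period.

28

G(0) = 0
G(1) = mex{} = 0
G(2) = mex{0} = 1
G(3) = mex{0,0} = 1
G(4) = mex{1,0} = 2
G(5) = mex{1,1} = 0
G(6) = mex{2,1,0} = 3
G(7) = mex{0,2,0,0} = 1
G(8) = mex{3,0,1,0} = 2
G(9) = mex{1,3,1,1,0} = 2
G(10) = mex{2,1,2,1,0} = 3
G(11) = mex{2,2,0,2,1} = 3
G(12) = mex{3,2,3,0,1} = 4
G(13) = mex{3,3,1,3,2} = 0
G(14) = mex{4,3,2,1,0} = 5
G(15) = mex{0,4,2,2,3} = 1
G(16) = mex{5,0,3,2,1} = 4
G(17) = mex{1,5,3,3,2} = 0
G(18) = mex{4,1,4,3,2} = 0
G(19) = mex{0,4,0,4,3} = 1
G(20) = mex{0,0,5,0,3} = 1
G(21) = mex{1,0,1,5,4} = 2
G(22) = mex{1,1,4,1,0} = 2
G(23) = mex{2,1,0,4,5} = 3
G(24) = mex{2,2,0,0,1} = 3
G(25) = mex{3,2,1,0,4} = 5
G(26) = mex{3,3,1,1,0} = 2
G(27) = mex{5,3,2,1,0} = 4
G(28) = mex{2,5,2,2,1} = 0
G(29) = mex{4,2,3,2,1} = 0
G(30) = mex{0,4,3,3,2} = 1
G(31) = mex{0,0,5,3,2} = 1
G(32) = mex{1,0,2,5,3} = 4
G(33) = mex{1,1,4,2,3} = 0
G(34) = mex{4,1,0,4,5} = 2
G(35) = mex{0,4,0,0,2} = 1
G(36) = mex{2,0,1,0,4} = 3
G(37) = mex{1,2,1,1,0} = 3
G(38) = mex{3,1,4,1,0} = 2
G(39) = mex{3,3,0,4,1} = 2
G(40) = mex{2,3,2,0,1} = 4
G(41) = mex{2,2,1,2,4} = 0
G(42) = mex{4,2,3,1,0} = 5
G(43) = mex{0,4,3,3,2} = 1
G(44) = mex{5,0,2,3,1} = 4
G(45) = mex{1,5,2,2,3} = 0
G(46) = mex{4,1,4,2,3} = 0
G(47) = mex{0,4,0,4,2} = 1
G(48) = mex{0,0,5,0,2} = 1
G(49) = mex{1,0,1,5,4} = 2
G(50) = mex{1,1,4,1,0} = 2
G(51) = mex{2,1,0,4,5} = 3
G(52) = mex{2,2,0,0,1} = 3
G(53) = mex{3,2,1,0,4} = 5
G(54) = mex{3,3,1,1,0} = 2
G(55) = mex{5,3,2,1,0} = 4
G(56) = mex{2,5,2,2,1} = 0
G(57) = mex{4,2,3,2,1} = 0
G(58) = mex{0,4,3,3,2} = 1
G(59) = mex{0,0,5,3,2} = 1
G(60) = mex{1,0,2,5,3} = 4
From n = 12 onward G(n+28) = G(n); since this holds over max(S) = 9 consecutive positions the period is 28 (pre-period 12).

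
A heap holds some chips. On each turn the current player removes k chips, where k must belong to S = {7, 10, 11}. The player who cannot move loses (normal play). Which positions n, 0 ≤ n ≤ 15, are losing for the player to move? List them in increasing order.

0, 1, 2, 3, 4, 5, 6

G(0) = 0
G(1) = mex{} = 0
G(2) = mex{} = 0
G(3) = mex{} = 0
G(4) = mex{} = 0
G(5) = mex{} = 0
G(6) = mex{} = 0
G(7) = mex{0} = 1
G(8) = mex{0} = 1
G(9) = mex{0} = 1
G(10) = mex{0,0} = 1
G(11) = mex{0,0,0} = 1
G(12) = mex{0,0,0} = 1
G(13) = mex{0,0,0} = 1
G(14) = mex{1,0,0} = 2
G(15) = mex{1,0,0} = 2
P-positions are exactly the n with G(n) = 0.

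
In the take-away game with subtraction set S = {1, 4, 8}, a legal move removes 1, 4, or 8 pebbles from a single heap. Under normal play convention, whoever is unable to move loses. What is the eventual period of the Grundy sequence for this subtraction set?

12

G(0) = 0
G(1) = mex{0} = 1
G(2) = mex{1} = 0
G(3) = mex{0} = 1
G(4) = mex{1,0} = 2
G(5) = mex{2,1} = 0
G(6) = mex{0,0} = 1
G(7) = mex{1,1} = 0
G(8) = mex{0,2,0} = 1
G(9) = mex{1,0,1} = 2
G(10) = mex{2,1,0} = 3
G(11) = mex{3,0,1} = 2
G(12) = mex{2,1,2} = 0
G(13) = mex{0,2,0} = 1
G(14) = mex{1,3,1} = 0
G(15) = mex{0,2,0} = 1
G(16) = mex{1,0,1} = 2
G(17) = mex{2,1,2} = 0
G(18) = mex{0,0,3} = 1
G(19) = mex{1,1,2} = 0
G(20) = mex{0,2,0} = 1
G(21) = mex{1,0,1} = 2
G(22) = mex{2,1,0} = 3
G(23) = mex{3,0,1} = 2
G(24) = mex{2,1,2} = 0
G(25) = mex{0,2,0} = 1
G(n+12) = G(n) holds for n = 0,…,7 (a full window of length max(S) = 8), so the sequence is purely periodic with period 12.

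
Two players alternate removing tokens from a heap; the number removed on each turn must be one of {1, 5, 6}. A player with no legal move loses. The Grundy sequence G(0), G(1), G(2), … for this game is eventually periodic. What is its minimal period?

n :  0  1  2  3  4  5  6  7  8  9 10 11 12 13 14 15 16 17 18 19 20 21 22 23
G :  0  1  0  1  0  1  2  3  2  3  2  0  1  0  1  0  1  2  3  2  3  2  0  1
G(n+11) = G(n) holds for n = 0,…,5 (a full window of length max(S) = 6), so the sequence is purely periodic with period 11.

11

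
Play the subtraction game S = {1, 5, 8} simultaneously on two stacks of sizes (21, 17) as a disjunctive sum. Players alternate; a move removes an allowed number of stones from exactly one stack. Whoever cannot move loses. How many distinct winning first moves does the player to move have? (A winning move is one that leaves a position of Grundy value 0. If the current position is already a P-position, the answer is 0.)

2

All stacks use S = {1, 5, 8}:
n :  0  1  2  3  4  5  6  7  8  9 10 11 12 13 14 15 16 17 18 19 20 21
G :  0  1  0  1  0  1  0  1  2  3  2  3  2  0  1  0  1  0  1  0  1  2
Stack A: G(21) = 2.
Stack B: G(17) = 0.
Combined Grundy value = 2 ⊕ 0 = 2.
A winning move leaves total XOR = 0, i.e. changes one component's Grundy value g to g ⊕ X where X is the current total.
Stack A: need g' = 2⊕2 = 0. Options: 21−1→G=1, 21−5→G=1, 21−8→G=0. Hits: 1.
Stack B: need g' = 0⊕2 = 2. Options: 17−1→G=1, 17−5→G=2, 17−8→G=3. Hits: 1.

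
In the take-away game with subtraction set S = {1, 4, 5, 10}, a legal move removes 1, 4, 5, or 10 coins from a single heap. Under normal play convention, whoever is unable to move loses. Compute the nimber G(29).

0

G(0) = 0
G(1) = mex{0} = 1
G(2) = mex{1} = 0
G(3) = mex{0} = 1
G(4) = mex{1,0} = 2
G(5) = mex{2,1,0} = 3
G(6) = mex{3,0,1} = 2
G(7) = mex{2,1,0} = 3
G(8) = mex{3,2,1} = 0
G(9) = mex{0,3,2} = 1
G(10) = mex{1,2,3,0} = 4
G(11) = mex{4,3,2,1} = 0
G(12) = mex{0,0,3,0} = 1
G(13) = mex{1,1,0,1} = 2
G(14) = mex{2,4,1,2} = 0
G(15) = mex{0,0,4,3} = 1
G(16) = mex{1,1,0,2} = 3
G(17) = mex{3,2,1,3} = 0
G(18) = mex{0,0,2,0} = 1
G(19) = mex{1,1,0,1} = 2
G(20) = mex{2,3,1,4} = 0
G(21) = mex{0,0,3,0} = 1
G(22) = mex{1,1,0,1} = 2
G(23) = mex{2,2,1,2} = 0
G(24) = mex{0,0,2,0} = 1
G(25) = mex{1,1,0,1} = 2
G(26) = mex{2,2,1,3} = 0
G(27) = mex{0,0,2,0} = 1
G(28) = mex{1,1,0,1} = 2
G(29) = mex{2,2,1,2} = 0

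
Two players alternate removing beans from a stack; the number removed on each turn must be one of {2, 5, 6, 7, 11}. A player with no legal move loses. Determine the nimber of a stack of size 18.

G(0) = 0
G(1) = mex{} = 0
G(2) = mex{0} = 1
G(3) = mex{0} = 1
G(4) = mex{1} = 0
G(5) = mex{1,0} = 2
G(6) = mex{0,0,0} = 1
G(7) = mex{2,1,0,0} = 3
G(8) = mex{1,1,1,0} = 2
G(9) = mex{3,0,1,1} = 2
G(10) = mex{2,2,0,1} = 3
G(11) = mex{2,1,2,0,0} = 3
G(12) = mex{3,3,1,2,0} = 4
G(13) = mex{3,2,3,1,1} = 0
G(14) = mex{4,2,2,3,1} = 0
G(15) = mex{0,3,2,2,0} = 1
G(16) = mex{0,3,3,2,2} = 1
G(17) = mex{1,4,3,3,1} = 0
G(18) = mex{1,0,4,3,3} = 2

2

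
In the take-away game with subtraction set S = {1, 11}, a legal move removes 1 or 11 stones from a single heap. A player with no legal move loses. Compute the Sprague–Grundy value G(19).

G(0) = 0
G(1) = mex{0} = 1
G(2) = mex{1} = 0
G(3) = mex{0} = 1
G(4) = mex{1} = 0
G(5) = mex{0} = 1
G(6) = mex{1} = 0
G(7) = mex{0} = 1
G(8) = mex{1} = 0
G(9) = mex{0} = 1
G(10) = mex{1} = 0
G(11) = mex{0,0} = 1
G(12) = mex{1,1} = 0
G(13) = mex{0,0} = 1
G(14) = mex{1,1} = 0
G(15) = mex{0,0} = 1
G(16) = mex{1,1} = 0
G(17) = mex{0,0} = 1
G(18) = mex{1,1} = 0
G(19) = mex{0,0} = 1

1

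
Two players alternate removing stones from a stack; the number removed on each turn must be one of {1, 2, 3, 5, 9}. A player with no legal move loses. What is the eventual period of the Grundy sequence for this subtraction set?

4

G(0) = 0
G(1) = mex{0} = 1
G(2) = mex{1,0} = 2
G(3) = mex{2,1,0} = 3
G(4) = mex{3,2,1} = 0
G(5) = mex{0,3,2,0} = 1
G(6) = mex{1,0,3,1} = 2
G(7) = mex{2,1,0,2} = 3
G(8) = mex{3,2,1,3} = 0
G(9) = mex{0,3,2,0,0} = 1
G(10) = mex{1,0,3,1,1} = 2
G(11) = mex{2,1,0,2,2} = 3
G(12) = mex{3,2,1,3,3} = 0
G(13) = mex{0,3,2,0,0} = 1
G(14) = mex{1,0,3,1,1} = 2
G(n+4) = G(n) holds for n = 0,…,8 (a full window of length max(S) = 9), so the sequence is purely periodic with period 4.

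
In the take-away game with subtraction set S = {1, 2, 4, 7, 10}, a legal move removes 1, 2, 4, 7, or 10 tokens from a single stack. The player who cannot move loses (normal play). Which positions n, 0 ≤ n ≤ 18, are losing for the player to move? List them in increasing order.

G(0) = 0
G(1) = mex{0} = 1
G(2) = mex{1,0} = 2
G(3) = mex{2,1} = 0
G(4) = mex{0,2,0} = 1
G(5) = mex{1,0,1} = 2
G(6) = mex{2,1,2} = 0
G(7) = mex{0,2,0,0} = 1
G(8) = mex{1,0,1,1} = 2
G(9) = mex{2,1,2,2} = 0
G(10) = mex{0,2,0,0,0} = 1
G(11) = mex{1,0,1,1,1} = 2
G(12) = mex{2,1,2,2,2} = 0
G(13) = mex{0,2,0,0,0} = 1
G(14) = mex{1,0,1,1,1} = 2
G(15) = mex{2,1,2,2,2} = 0
G(16) = mex{0,2,0,0,0} = 1
G(17) = mex{1,0,1,1,1} = 2
G(18) = mex{2,1,2,2,2} = 0
P-positions are exactly the n with G(n) = 0.

0, 3, 6, 9, 12, 15, 18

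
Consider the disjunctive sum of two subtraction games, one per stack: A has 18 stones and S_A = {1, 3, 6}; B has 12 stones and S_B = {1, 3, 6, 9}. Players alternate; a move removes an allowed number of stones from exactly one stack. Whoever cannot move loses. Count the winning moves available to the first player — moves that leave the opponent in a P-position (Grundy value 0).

Stack A, S = {1, 3, 6}:
n :  0  1  2  3  4  5  6  7  8  9 10 11 12 13 14 15 16 17 18
G :  0  1  0  1  0  1  2  3  2  0  1  0  1  0  1  2  3  2  0
G_A(18) = 0.
Stack B, S = {1, 3, 6, 9}:
G(0) = 0
G(1) = mex{0} = 1
G(2) = mex{1} = 0
G(3) = mex{0,0} = 1
G(4) = mex{1,1} = 0
G(5) = mex{0,0} = 1
G(6) = mex{1,1,0} = 2
G(7) = mex{2,0,1} = 3
G(8) = mex{3,1,0} = 2
G(9) = mex{2,2,1,0} = 3
G(10) = mex{3,3,0,1} = 2
G(11) = mex{2,2,1,0} = 3
G(12) = mex{3,3,2,1} = 0
G_B(12) = 0.
Combined Grundy value = 0 ⊕ 0 = 0.
A winning move leaves total XOR = 0, i.e. changes one component's Grundy value g to g ⊕ X where X is the current total.
Stack A: target g' = 0⊕0 = 0, but every legal move changes the Grundy value (mex property), so 0 moves.
Stack B: target g' = 0⊕0 = 0, but every legal move changes the Grundy value (mex property), so 0 moves.

0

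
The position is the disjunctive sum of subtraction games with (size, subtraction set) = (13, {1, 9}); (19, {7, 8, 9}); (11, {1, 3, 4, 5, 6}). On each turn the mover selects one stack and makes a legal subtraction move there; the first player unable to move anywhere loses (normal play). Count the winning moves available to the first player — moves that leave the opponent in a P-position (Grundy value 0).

Stack A, S = {1, 9}:
n :  0  1  2  3  4  5  6  7  8  9 10 11 12 13
G :  0  1  0  1  0  1  0  1  0  1  0  1  0  1
G_A(13) = 1.
Stack B, S = {7, 8, 9}:
n :  0  1  2  3  4  5  6  7  8  9 10 11 12 13 14 15 16 17 18 19
G :  0  0  0  0  0  0  0  1  1  1  1  1  1  1  2  2  0  0  0  0
G_B(19) = 0.
Stack C, S = {1, 3, 4, 5, 6}:
G(0) = 0
G(1) = mex{0} = 1
G(2) = mex{1} = 0
G(3) = mex{0,0} = 1
G(4) = mex{1,1,0} = 2
G(5) = mex{2,0,1,0} = 3
G(6) = mex{3,1,0,1,0} = 2
G(7) = mex{2,2,1,0,1} = 3
G(8) = mex{3,3,2,1,0} = 4
G(9) = mex{4,2,3,2,1} = 0
G(10) = mex{0,3,2,3,2} = 1
G(11) = mex{1,4,3,2,3} = 0
G_C(11) = 0.
Combined Grundy value = 1 ⊕ 0 ⊕ 0 = 1.
A winning move leaves total XOR = 0, i.e. changes one component's Grundy value g to g ⊕ X where X is the current total.
Stack A: need g' = 1⊕1 = 0. Options: 13−1→G=0, 13−9→G=0. Hits: 2.
Stack B: need g' = 0⊕1 = 1. Options: 19−7→G=1, 19−8→G=1, 19−9→G=1. Hits: 3.
Stack C: need g' = 0⊕1 = 1. Options: 11−1→G=1, 11−3→G=4, 11−4→G=3, 11−5→G=2, 11−6→G=3. Hits: 1.

6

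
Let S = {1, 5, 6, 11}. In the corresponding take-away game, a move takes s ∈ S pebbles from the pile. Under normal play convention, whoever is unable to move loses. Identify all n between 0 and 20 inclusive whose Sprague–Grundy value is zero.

0, 2, 4, 12, 14, 16

n :  0  1  2  3  4  5  6  7  8  9 10 11 12 13 14 15 16 17 18 19 20
G :  0  1  0  1  0  1  2  3  2  3  2  3  0  1  0  1  0  1  2  3  2
P-positions are exactly the n with G(n) = 0.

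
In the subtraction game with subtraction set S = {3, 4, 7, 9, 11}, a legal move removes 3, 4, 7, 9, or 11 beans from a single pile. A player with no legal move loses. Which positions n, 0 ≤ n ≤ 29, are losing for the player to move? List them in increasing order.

0, 1, 2, 14, 15, 16, 28, 29

n :  0  1  2  3  4  5  6  7  8  9 10 11 12 13 14 15 16 17 18 19 20 21 22 23 24 25 26 27 28 29
G :  0  0  0  1  1  1  2  2  2  3  3  3  4  4  0  0  0  1  1  1  2  2  2  3  3  3  4  4  0  0
P-positions are exactly the n with G(n) = 0.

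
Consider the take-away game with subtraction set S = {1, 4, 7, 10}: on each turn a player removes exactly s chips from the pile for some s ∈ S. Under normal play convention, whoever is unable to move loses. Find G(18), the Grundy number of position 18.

2

G(0) = 0
G(1) = mex{0} = 1
G(2) = mex{1} = 0
G(3) = mex{0} = 1
G(4) = mex{1,0} = 2
G(5) = mex{2,1} = 0
G(6) = mex{0,0} = 1
G(7) = mex{1,1,0} = 2
G(8) = mex{2,2,1} = 0
G(9) = mex{0,0,0} = 1
G(10) = mex{1,1,1,0} = 2
G(11) = mex{2,2,2,1} = 0
G(12) = mex{0,0,0,0} = 1
G(13) = mex{1,1,1,1} = 0
G(14) = mex{0,2,2,2} = 1
G(15) = mex{1,0,0,0} = 2
G(16) = mex{2,1,1,1} = 0
G(17) = mex{0,0,2,2} = 1
G(18) = mex{1,1,0,0} = 2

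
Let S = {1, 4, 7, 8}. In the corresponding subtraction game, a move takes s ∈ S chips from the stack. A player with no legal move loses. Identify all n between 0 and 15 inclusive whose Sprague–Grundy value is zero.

0, 2, 5, 11, 14

G(0) = 0
G(1) = mex{0} = 1
G(2) = mex{1} = 0
G(3) = mex{0} = 1
G(4) = mex{1,0} = 2
G(5) = mex{2,1} = 0
G(6) = mex{0,0} = 1
G(7) = mex{1,1,0} = 2
G(8) = mex{2,2,1,0} = 3
G(9) = mex{3,0,0,1} = 2
G(10) = mex{2,1,1,0} = 3
G(11) = mex{3,2,2,1} = 0
G(12) = mex{0,3,0,2} = 1
G(13) = mex{1,2,1,0} = 3
G(14) = mex{3,3,2,1} = 0
G(15) = mex{0,0,3,2} = 1
P-positions are exactly the n with G(n) = 0.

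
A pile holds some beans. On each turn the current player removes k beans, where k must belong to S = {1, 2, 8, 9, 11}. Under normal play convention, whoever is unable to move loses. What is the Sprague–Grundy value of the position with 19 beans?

3

n :  0  1  2  3  4  5  6  7  8  9 10 11 12 13 14 15 16 17 18 19
G :  0  1  2  0  1  2  0  1  2  3  0  1  2  0  1  2  0  1  2  3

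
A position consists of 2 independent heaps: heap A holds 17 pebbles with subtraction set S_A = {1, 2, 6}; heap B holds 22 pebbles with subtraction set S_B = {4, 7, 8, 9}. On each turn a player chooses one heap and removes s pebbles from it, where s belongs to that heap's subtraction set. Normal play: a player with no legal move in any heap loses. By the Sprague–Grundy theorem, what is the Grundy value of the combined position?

2

Heap A, S = {1, 2, 6}:
n :  0  1  2  3  4  5  6  7  8  9 10 11 12 13 14 15 16 17
G :  0  1  2  0  1  2  3  0  1  2  0  1  2  3  0  1  2  0
G_A(17) = 0.
Heap B, S = {4, 7, 8, 9}:
n :  0  1  2  3  4  5  6  7  8  9 10 11 12 13 14 15 16 17 18 19 20 21 22
G :  0  0  0  0  1  1  1  1  2  2  2  2  3  0  0  0  0  1  1  1  1  2  2
G_B(22) = 2.
Combined Grundy value = 0 ⊕ 2 = 2.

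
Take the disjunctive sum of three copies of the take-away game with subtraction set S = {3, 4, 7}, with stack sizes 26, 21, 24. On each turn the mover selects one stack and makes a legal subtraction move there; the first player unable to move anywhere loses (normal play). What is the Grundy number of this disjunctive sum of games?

3

All stacks use S = {3, 4, 7}:
n :  0  1  2  3  4  5  6  7  8  9 10 11 12 13 14 15 16 17 18 19 20 21 22 23 24 25 26
G :  0  0  0  1  1  1  2  2  2  3  0  0  0  1  1  1  2  2  2  3  0  0  0  1  1  1  2
Stack A: G(26) = 2.
Stack B: G(21) = 0.
Stack C: G(24) = 1.
Combined Grundy value = 2 ⊕ 0 ⊕ 1 = 3.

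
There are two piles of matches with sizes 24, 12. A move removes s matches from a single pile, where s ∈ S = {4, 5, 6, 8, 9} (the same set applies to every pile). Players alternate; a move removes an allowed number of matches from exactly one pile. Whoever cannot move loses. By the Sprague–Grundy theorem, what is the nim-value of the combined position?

All piles use S = {4, 5, 6, 8, 9}:
G(0) = 0
G(1) = mex{} = 0
G(2) = mex{} = 0
G(3) = mex{} = 0
G(4) = mex{0} = 1
G(5) = mex{0,0} = 1
G(6) = mex{0,0,0} = 1
G(7) = mex{0,0,0} = 1
G(8) = mex{1,0,0,0} = 2
G(9) = mex{1,1,0,0,0} = 2
G(10) = mex{1,1,1,0,0} = 2
G(11) = mex{1,1,1,0,0} = 2
G(12) = mex{2,1,1,1,0} = 3
G(13) = mex{2,2,1,1,1} = 0
G(14) = mex{2,2,2,1,1} = 0
G(15) = mex{2,2,2,1,1} = 0
G(16) = mex{3,2,2,2,1} = 0
G(17) = mex{0,3,2,2,2} = 1
G(18) = mex{0,0,3,2,2} = 1
G(19) = mex{0,0,0,2,2} = 1
G(20) = mex{0,0,0,3,2} = 1
G(21) = mex{1,0,0,0,3} = 2
G(22) = mex{1,1,0,0,0} = 2
G(23) = mex{1,1,1,0,0} = 2
G(24) = mex{1,1,1,0,0} = 2
Pile A: G(24) = 2.
Pile B: G(12) = 3.
Combined Grundy value = 2 ⊕ 3 = 1.

1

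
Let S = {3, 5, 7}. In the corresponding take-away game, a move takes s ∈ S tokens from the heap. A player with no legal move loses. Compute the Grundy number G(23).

1

n :  0  1  2  3  4  5  6  7  8  9 10 11 12 13 14 15 16 17 18 19 20 21 22 23
G :  0  0  0  1  1  1  2  2  2  3  0  0  0  1  1  1  2  2  2  3  0  0  0  1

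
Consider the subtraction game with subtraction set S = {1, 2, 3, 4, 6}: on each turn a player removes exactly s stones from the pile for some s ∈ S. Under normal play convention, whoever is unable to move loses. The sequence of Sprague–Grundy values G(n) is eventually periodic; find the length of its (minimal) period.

5

n :  0  1  2  3  4  5  6  7  8  9 10 11 12 13 14
G :  0  1  2  3  4  0  1  2  3  4  0  1  2  3  4
G(n+5) = G(n) holds for n = 0,…,5 (a full window of length max(S) = 6), so the sequence is purely periodic with period 5.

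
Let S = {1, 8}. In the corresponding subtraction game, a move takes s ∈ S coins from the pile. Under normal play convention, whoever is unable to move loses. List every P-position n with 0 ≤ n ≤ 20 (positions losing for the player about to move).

0, 2, 4, 6, 9, 11, 13, 15, 18, 20

n :  0  1  2  3  4  5  6  7  8  9 10 11 12 13 14 15 16 17 18 19 20
G :  0  1  0  1  0  1  0  1  2  0  1  0  1  0  1  0  1  2  0  1  0
P-positions are exactly the n with G(n) = 0.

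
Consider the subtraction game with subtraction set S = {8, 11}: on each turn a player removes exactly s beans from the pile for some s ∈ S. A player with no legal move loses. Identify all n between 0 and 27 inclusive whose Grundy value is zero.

G(0) = 0
G(1) = mex{} = 0
G(2) = mex{} = 0
G(3) = mex{} = 0
G(4) = mex{} = 0
G(5) = mex{} = 0
G(6) = mex{} = 0
G(7) = mex{} = 0
G(8) = mex{0} = 1
G(9) = mex{0} = 1
G(10) = mex{0} = 1
G(11) = mex{0,0} = 1
G(12) = mex{0,0} = 1
G(13) = mex{0,0} = 1
G(14) = mex{0,0} = 1
G(15) = mex{0,0} = 1
G(16) = mex{1,0} = 2
G(17) = mex{1,0} = 2
G(18) = mex{1,0} = 2
G(19) = mex{1,1} = 0
G(20) = mex{1,1} = 0
G(21) = mex{1,1} = 0
G(22) = mex{1,1} = 0
G(23) = mex{1,1} = 0
G(24) = mex{2,1} = 0
G(25) = mex{2,1} = 0
G(26) = mex{2,1} = 0
G(27) = mex{0,2} = 1
P-positions are exactly the n with G(n) = 0.

0, 1, 2, 3, 4, 5, 6, 7, 19, 20, 21, 22, 23, 24, 25, 26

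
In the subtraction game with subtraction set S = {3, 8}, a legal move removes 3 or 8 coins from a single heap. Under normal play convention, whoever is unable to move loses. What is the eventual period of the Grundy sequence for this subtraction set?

n :  0  1  2  3  4  5  6  7  8  9 10 11 12 13 14 15 16 17 18 19 20 21 22 23
G :  0  0  0  1  1  1  0  0  2  1  1  0  0  0  1  1  1  0  0  2  1  1  0  0
G(n+11) = G(n) holds for n = 0,…,7 (a full window of length max(S) = 8), so the sequence is purely periodic with period 11.

11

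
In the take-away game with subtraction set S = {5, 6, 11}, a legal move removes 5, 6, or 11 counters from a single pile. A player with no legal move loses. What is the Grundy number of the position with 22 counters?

1

G(0) = 0
G(1) = mex{} = 0
G(2) = mex{} = 0
G(3) = mex{} = 0
G(4) = mex{} = 0
G(5) = mex{0} = 1
G(6) = mex{0,0} = 1
G(7) = mex{0,0} = 1
G(8) = mex{0,0} = 1
G(9) = mex{0,0} = 1
G(10) = mex{1,0} = 2
G(11) = mex{1,1,0} = 2
G(12) = mex{1,1,0} = 2
G(13) = mex{1,1,0} = 2
G(14) = mex{1,1,0} = 2
G(15) = mex{2,1,0} = 3
G(16) = mex{2,2,1} = 0
G(17) = mex{2,2,1} = 0
G(18) = mex{2,2,1} = 0
G(19) = mex{2,2,1} = 0
G(20) = mex{3,2,1} = 0
G(21) = mex{0,3,2} = 1
G(22) = mex{0,0,2} = 1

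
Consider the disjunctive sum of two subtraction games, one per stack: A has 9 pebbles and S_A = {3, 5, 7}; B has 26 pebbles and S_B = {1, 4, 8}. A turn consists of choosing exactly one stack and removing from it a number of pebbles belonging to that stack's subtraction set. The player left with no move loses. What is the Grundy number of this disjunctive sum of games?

Stack A, S = {3, 5, 7}:
G(0) = 0
G(1) = mex{} = 0
G(2) = mex{} = 0
G(3) = mex{0} = 1
G(4) = mex{0} = 1
G(5) = mex{0,0} = 1
G(6) = mex{1,0} = 2
G(7) = mex{1,0,0} = 2
G(8) = mex{1,1,0} = 2
G(9) = mex{2,1,0} = 3
G_A(9) = 3.
Stack B, S = {1, 4, 8}:
G(0) = 0
G(1) = mex{0} = 1
G(2) = mex{1} = 0
G(3) = mex{0} = 1
G(4) = mex{1,0} = 2
G(5) = mex{2,1} = 0
G(6) = mex{0,0} = 1
G(7) = mex{1,1} = 0
G(8) = mex{0,2,0} = 1
G(9) = mex{1,0,1} = 2
G(10) = mex{2,1,0} = 3
G(11) = mex{3,0,1} = 2
G(12) = mex{2,1,2} = 0
G(13) = mex{0,2,0} = 1
G(14) = mex{1,3,1} = 0
G(15) = mex{0,2,0} = 1
G(16) = mex{1,0,1} = 2
G(17) = mex{2,1,2} = 0
G(18) = mex{0,0,3} = 1
G(19) = mex{1,1,2} = 0
G(20) = mex{0,2,0} = 1
G(21) = mex{1,0,1} = 2
G(22) = mex{2,1,0} = 3
G(23) = mex{3,0,1} = 2
G(24) = mex{2,1,2} = 0
G(25) = mex{0,2,0} = 1
G(26) = mex{1,3,1} = 0
G_B(26) = 0.
Combined Grundy value = 3 ⊕ 0 = 3.

3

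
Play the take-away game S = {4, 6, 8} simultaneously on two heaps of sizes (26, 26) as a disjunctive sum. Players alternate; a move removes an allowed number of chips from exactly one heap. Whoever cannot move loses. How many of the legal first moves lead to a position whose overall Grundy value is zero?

All heaps use S = {4, 6, 8}:
n :  0  1  2  3  4  5  6  7  8  9 10 11 12 13 14 15 16 17 18 19 20 21 22 23 24 25 26
G :  0  0  0  0  1  1  1  1  2  2  2  2  0  0  0  0  1  1  1  1  2  2  2  2  0  0  0
Heap A: G(26) = 0.
Heap B: G(26) = 0.
Combined Grundy value = 0 ⊕ 0 = 0.
A winning move leaves total XOR = 0, i.e. changes one component's Grundy value g to g ⊕ X where X is the current total.
Heap A: target g' = 0⊕0 = 0, but every legal move changes the Grundy value (mex property), so 0 moves.
Heap B: target g' = 0⊕0 = 0, but every legal move changes the Grundy value (mex property), so 0 moves.

0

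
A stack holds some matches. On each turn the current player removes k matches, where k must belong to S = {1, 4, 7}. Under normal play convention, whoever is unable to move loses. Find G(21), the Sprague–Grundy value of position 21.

0

n :  0  1  2  3  4  5  6  7  8  9 10 11 12 13 14 15 16 17 18 19 20 21
G :  0  1  0  1  2  0  1  2  0  1  0  1  2  0  1  2  0  1  0  1  2  0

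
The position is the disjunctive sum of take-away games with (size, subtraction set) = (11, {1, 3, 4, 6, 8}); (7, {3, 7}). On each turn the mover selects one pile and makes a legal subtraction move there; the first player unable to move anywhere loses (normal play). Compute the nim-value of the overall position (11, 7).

Pile A, S = {1, 3, 4, 6, 8}:
n :  0  1  2  3  4  5  6  7  8  9 10 11
G :  0  1  0  1  2  3  2  0  1  0  1  2
G_A(11) = 2.
Pile B, S = {3, 7}:
n : 0 1 2 3 4 5 6 7
G : 0 0 0 1 1 1 0 2
G_B(7) = 2.
Combined Grundy value = 2 ⊕ 2 = 0.

0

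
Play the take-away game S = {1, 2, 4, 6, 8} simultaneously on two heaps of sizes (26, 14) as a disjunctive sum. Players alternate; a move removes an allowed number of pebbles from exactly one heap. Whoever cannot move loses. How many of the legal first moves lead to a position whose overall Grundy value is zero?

All heaps use S = {1, 2, 4, 6, 8}:
n :  0  1  2  3  4  5  6  7  8  9 10 11 12 13 14 15 16 17 18 19 20 21 22 23 24 25 26
G :  0  1  2  0  1  2  3  4  5  3  0  1  2  0  1  2  3  4  5  3  0  1  2  0  1  2  3
Heap A: G(26) = 3.
Heap B: G(14) = 1.
Combined Grundy value = 3 ⊕ 1 = 2.
A winning move leaves total XOR = 0, i.e. changes one component's Grundy value g to g ⊕ X where X is the current total.
Heap A: need g' = 3⊕2 = 1. Options: 26−1→G=2, 26−2→G=1, 26−4→G=2, 26−6→G=0, 26−8→G=5. Hits: 1.
Heap B: need g' = 1⊕2 = 3. Options: 14−1→G=0, 14−2→G=2, 14−4→G=0, 14−6→G=5, 14−8→G=3. Hits: 1.

2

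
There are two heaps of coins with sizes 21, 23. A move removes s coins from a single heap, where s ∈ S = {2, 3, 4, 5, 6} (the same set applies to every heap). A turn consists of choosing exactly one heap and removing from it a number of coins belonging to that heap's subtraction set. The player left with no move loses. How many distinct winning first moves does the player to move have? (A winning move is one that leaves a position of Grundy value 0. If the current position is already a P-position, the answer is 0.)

3

All heaps use S = {2, 3, 4, 5, 6}:
G(0) = 0
G(1) = mex{} = 0
G(2) = mex{0} = 1
G(3) = mex{0,0} = 1
G(4) = mex{1,0,0} = 2
G(5) = mex{1,1,0,0} = 2
G(6) = mex{2,1,1,0,0} = 3
G(7) = mex{2,2,1,1,0} = 3
G(8) = mex{3,2,2,1,1} = 0
G(9) = mex{3,3,2,2,1} = 0
G(10) = mex{0,3,3,2,2} = 1
G(11) = mex{0,0,3,3,2} = 1
G(12) = mex{1,0,0,3,3} = 2
G(13) = mex{1,1,0,0,3} = 2
G(14) = mex{2,1,1,0,0} = 3
G(15) = mex{2,2,1,1,0} = 3
G(16) = mex{3,2,2,1,1} = 0
G(17) = mex{3,3,2,2,1} = 0
G(18) = mex{0,3,3,2,2} = 1
G(19) = mex{0,0,3,3,2} = 1
G(20) = mex{1,0,0,3,3} = 2
G(21) = mex{1,1,0,0,3} = 2
G(22) = mex{2,1,1,0,0} = 3
G(23) = mex{2,2,1,1,0} = 3
Heap A: G(21) = 2.
Heap B: G(23) = 3.
Combined Grundy value = 2 ⊕ 3 = 1.
A winning move leaves total XOR = 0, i.e. changes one component's Grundy value g to g ⊕ X where X is the current total.
Heap A: need g' = 2⊕1 = 3. Options: 21−2→G=1, 21−3→G=1, 21−4→G=0, 21−5→G=0, 21−6→G=3. Hits: 1.
Heap B: need g' = 3⊕1 = 2. Options: 23−2→G=2, 23−3→G=2, 23−4→G=1, 23−5→G=1, 23−6→G=0. Hits: 2.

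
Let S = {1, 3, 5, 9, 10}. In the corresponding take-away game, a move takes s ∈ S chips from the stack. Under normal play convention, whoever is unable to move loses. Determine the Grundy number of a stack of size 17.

3

n :  0  1  2  3  4  5  6  7  8  9 10 11 12 13 14 15 16 17
G :  0  1  0  1  0  1  0  1  0  1  2  3  2  3  2  3  2  3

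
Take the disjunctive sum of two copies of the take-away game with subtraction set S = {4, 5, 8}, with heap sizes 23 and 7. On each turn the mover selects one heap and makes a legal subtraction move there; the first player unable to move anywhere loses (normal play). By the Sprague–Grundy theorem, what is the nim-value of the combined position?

All heaps use S = {4, 5, 8}:
n :  0  1  2  3  4  5  6  7  8  9 10 11 12 13 14 15 16 17 18 19 20 21 22 23
G :  0  0  0  0  1  1  1  1  2  2  2  2  0  0  0  0  1  1  1  1  2  2  2  2
Heap A: G(23) = 2.
Heap B: G(7) = 1.
Combined Grundy value = 2 ⊕ 1 = 3.

3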